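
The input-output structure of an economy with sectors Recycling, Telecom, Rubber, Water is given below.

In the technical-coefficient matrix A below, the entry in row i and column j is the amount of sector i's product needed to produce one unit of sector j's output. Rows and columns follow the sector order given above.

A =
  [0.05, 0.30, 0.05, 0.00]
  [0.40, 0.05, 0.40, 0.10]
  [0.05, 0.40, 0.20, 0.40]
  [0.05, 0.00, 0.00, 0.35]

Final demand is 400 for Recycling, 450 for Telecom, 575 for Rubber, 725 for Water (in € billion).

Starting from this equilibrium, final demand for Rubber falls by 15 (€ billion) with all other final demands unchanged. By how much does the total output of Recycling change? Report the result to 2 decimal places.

I − A =
  [   0.95    -0.30    -0.05     0.00]
  [  -0.40     0.95    -0.40    -0.10]
  [  -0.05    -0.40     0.80    -0.40]
  [  -0.05     0.00     0.00     0.65]
Compute the cofactors C_ij = (−1)^(i+j)·(3×3 minor ij) of I−A; the adjugate is their transpose:
adj(I−A) = Cᵀ =
  [ 0.390000   0.169000   0.108875   0.093000]
  [ 0.233000   0.491375   0.260250   0.235750]
  [ 0.155875   0.262750   0.507125   0.352500]
  [ 0.030000   0.013000   0.008375   0.457625]
det(I−A) = Σ_j (I−A)_1j·C_1j = (0.95)(0.390000) + (-0.30)(0.233000) + (-0.05)(0.155875) + (0.00)(0.030000) = 0.29280625
(I − A)⁻¹ = adj(I−A) / det(I−A) ≈
  [   1.3319     0.5772     0.3718     0.3176]
  [   0.7957     1.6782     0.8888     0.8051]
  [   0.5323     0.8974     1.7319     1.2039]
  [   0.1025     0.0444     0.0286     1.5629]
Δx = (I − A)⁻¹ Δd with Δd having -15 in the Rubber component and 0 elsewhere.
So Δx_1 = L_13 · (-15), where L_13 = adj(I−A)_13 / det(I−A) = 0.108875 / 0.29280625.
Δx_1 = 0.108875 × (-15) / 0.29280625 = -1.633125 / 0.29280625 ≈ -5.58.

Δx_1 = -5.58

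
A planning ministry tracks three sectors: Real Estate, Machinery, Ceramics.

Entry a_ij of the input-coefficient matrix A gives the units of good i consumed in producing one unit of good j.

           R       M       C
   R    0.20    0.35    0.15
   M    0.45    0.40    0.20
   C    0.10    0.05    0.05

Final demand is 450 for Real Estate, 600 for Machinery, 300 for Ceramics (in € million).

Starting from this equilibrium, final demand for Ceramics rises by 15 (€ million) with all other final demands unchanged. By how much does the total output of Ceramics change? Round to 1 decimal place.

Δx_C = 17.3

I − A =
  [   0.80    -0.35    -0.15]
  [  -0.45     0.60    -0.20]
  [  -0.10    -0.05     0.95]
Cofactors of I−A, C_ij = (−1)^(i+j)·(minor ij) (rows/columns in the sector order above):
  C_11 = (0.60)(0.95) − (-0.20)(-0.05) = 0.5600
  C_12 = −[(-0.45)(0.95) − (-0.20)(-0.10)] = 0.4475
  C_13 = (-0.45)(-0.05) − (0.60)(-0.10) = 0.0825
  C_21 = −[(-0.35)(0.95) − (-0.15)(-0.05)] = 0.3400
  C_22 = (0.80)(0.95) − (-0.15)(-0.10) = 0.7450
  C_23 = −[(0.80)(-0.05) − (-0.35)(-0.10)] = 0.0750
  C_31 = (-0.35)(-0.20) − (-0.15)(0.60) = 0.1600
  C_32 = −[(0.80)(-0.20) − (-0.15)(-0.45)] = 0.2275
  C_33 = (0.80)(0.60) − (-0.35)(-0.45) = 0.3225
det(I−A) = Σ_j (I−A)_1j·C_1j = (0.80)(0.5600) + (-0.35)(0.4475) + (-0.15)(0.0825) = 0.2790
adj(I−A) = Cᵀ =
  [ 0.5600   0.3400   0.1600]
  [ 0.4475   0.7450   0.2275]
  [ 0.0825   0.0750   0.3225]
(I − A)⁻¹ = adj(I−A) / det(I−A) ≈
  [   2.0072     1.2186     0.5735]
  [   1.6039     2.6703     0.8154]
  [   0.2957     0.2688     1.1559]
Δx = (I − A)⁻¹ Δd with Δd having +15 in the Ceramics component and 0 elsewhere.
So Δx_C = L_CC · (+15), where L_CC = adj(I−A)_CC / det(I−A) = 0.3225 / 0.2790.
Δx_C = 0.3225 × (+15) / 0.2790 = 4.8375 / 0.2790 ≈ 17.3.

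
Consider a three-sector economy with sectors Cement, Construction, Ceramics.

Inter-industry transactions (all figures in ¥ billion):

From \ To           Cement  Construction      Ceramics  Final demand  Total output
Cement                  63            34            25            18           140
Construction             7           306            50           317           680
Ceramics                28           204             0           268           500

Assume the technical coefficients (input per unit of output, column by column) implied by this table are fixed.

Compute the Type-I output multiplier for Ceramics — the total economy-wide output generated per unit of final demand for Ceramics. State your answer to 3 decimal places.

m_3 = 1.412

Technical coefficients a_ij = z_ij / X_j:
  a_11 = 63/140 = 0.45, a_21 = 7/140 = 0.05, a_31 = 28/140 = 0.20
  a_12 = 34/680 = 0.05, a_22 = 306/680 = 0.45, a_32 = 204/680 = 0.30
  a_13 = 25/500 = 0.05, a_23 = 50/500 = 0.10, a_33 = 0/500 = 0.00
I − A =
  [   0.55    -0.05    -0.05]
  [  -0.05     0.55    -0.10]
  [  -0.20    -0.30     1.00]
Cofactors of I−A, C_ij = (−1)^(i+j)·(minor ij) (rows/columns in the sector order above):
  C_11 = (0.55)(1.00) − (-0.10)(-0.30) = 0.5200
  C_12 = −[(-0.05)(1.00) − (-0.10)(-0.20)] = 0.0700
  C_13 = (-0.05)(-0.30) − (0.55)(-0.20) = 0.1250
  C_21 = −[(-0.05)(1.00) − (-0.05)(-0.30)] = 0.0650
  C_22 = (0.55)(1.00) − (-0.05)(-0.20) = 0.5400
  C_23 = −[(0.55)(-0.30) − (-0.05)(-0.20)] = 0.1750
  C_31 = (-0.05)(-0.10) − (-0.05)(0.55) = 0.0325
  C_32 = −[(0.55)(-0.10) − (-0.05)(-0.05)] = 0.0575
  C_33 = (0.55)(0.55) − (-0.05)(-0.05) = 0.3000
det(I−A) = Σ_j (I−A)_1j·C_1j = (0.55)(0.5200) + (-0.05)(0.0700) + (-0.05)(0.1250) = 0.27625
adj(I−A) = Cᵀ =
  [ 0.5200   0.0650   0.0325]
  [ 0.0700   0.5400   0.0575]
  [ 0.1250   0.1750   0.3000]
(I − A)⁻¹ = adj(I−A) / det(I−A) ≈
  [   1.8824     0.2353     0.1176]
  [   0.2534     1.9548     0.2081]
  [   0.4525     0.6335     1.0860]
The output multiplier for sector j is the column-j sum of the Leontief inverse (I − A)⁻¹ = adj(I−A) / det(I−A).
Column 3 of adj(I−A): (0.0325, 0.0575, 0.3000); det(I−A) = 0.27625.
m_3 = (0.0325 + 0.0575 + 0.3000) / 0.27625 = 0.39 / 0.27625 ≈ 1.412.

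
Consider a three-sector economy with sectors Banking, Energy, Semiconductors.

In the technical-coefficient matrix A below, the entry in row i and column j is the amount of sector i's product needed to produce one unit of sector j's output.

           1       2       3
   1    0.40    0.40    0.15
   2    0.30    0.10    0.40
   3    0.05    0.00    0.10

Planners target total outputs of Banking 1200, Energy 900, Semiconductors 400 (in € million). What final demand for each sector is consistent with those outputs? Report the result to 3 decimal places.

d_1 = 300.000, d_2 = 290.000, d_3 = 300.000

I − A =
  [   0.60    -0.40    -0.15]
  [  -0.30     0.90    -0.40]
  [  -0.05     0.00     0.90]
d = (I − A) x:
  d_1 = (+0.60)·1200 + (-0.40)·900 + (-0.15)·400 = 300.000
  d_2 = (-0.30)·1200 + (+0.90)·900 + (-0.40)·400 = 290.000
  d_3 = (-0.05)·1200 + (+0.00)·900 + (+0.90)·400 = 300.000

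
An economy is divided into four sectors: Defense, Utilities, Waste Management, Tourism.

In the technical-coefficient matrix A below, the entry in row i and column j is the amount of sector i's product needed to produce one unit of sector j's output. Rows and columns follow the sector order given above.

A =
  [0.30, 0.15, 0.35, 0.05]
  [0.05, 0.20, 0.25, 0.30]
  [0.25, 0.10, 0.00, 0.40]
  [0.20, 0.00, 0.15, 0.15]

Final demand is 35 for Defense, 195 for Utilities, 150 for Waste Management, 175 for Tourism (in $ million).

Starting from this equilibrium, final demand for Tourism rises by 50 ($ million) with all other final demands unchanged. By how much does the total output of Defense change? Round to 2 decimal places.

Δx_1 = 36.63

I − A =
  [   0.70    -0.15    -0.35    -0.05]
  [  -0.05     0.80    -0.25    -0.30]
  [  -0.25    -0.10     1.00    -0.40]
  [  -0.20     0.00    -0.15     0.85]
Compute the cofactors C_ij = (−1)^(i+j)·(3×3 minor ij) of I−A; the adjugate is their transpose:
adj(I−A) = Cᵀ =
  [ 0.606250   0.149000   0.282625   0.221250]
  [ 0.183875   0.438750   0.214000   0.266375]
  [ 0.244250   0.102375   0.452625   0.263500]
  [ 0.185750   0.053125   0.146375   0.453875]
det(I−A) = Σ_j (I−A)_1j·C_1j = (0.70)(0.606250) + (-0.15)(0.183875) + (-0.35)(0.244250) + (-0.05)(0.185750) = 0.30201875
(I − A)⁻¹ = adj(I−A) / det(I−A) ≈
  [   2.0073     0.4933     0.9358     0.7326]
  [   0.6088     1.4527     0.7086     0.8820]
  [   0.8087     0.3390     1.4987     0.8725]
  [   0.6150     0.1759     0.4847     1.5028]
Δx = (I − A)⁻¹ Δd with Δd having +50 in the Tourism component and 0 elsewhere.
So Δx_1 = L_14 · (+50), where L_14 = adj(I−A)_14 / det(I−A) = 0.221250 / 0.30201875.
Δx_1 = 0.221250 × (+50) / 0.30201875 = 11.0625 / 0.30201875 ≈ 36.63.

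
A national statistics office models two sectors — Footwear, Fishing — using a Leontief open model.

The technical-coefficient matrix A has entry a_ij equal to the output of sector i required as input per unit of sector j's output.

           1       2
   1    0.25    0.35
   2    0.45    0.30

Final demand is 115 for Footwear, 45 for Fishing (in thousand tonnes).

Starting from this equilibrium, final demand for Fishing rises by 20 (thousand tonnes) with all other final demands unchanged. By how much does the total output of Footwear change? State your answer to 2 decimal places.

I − A =
  [   0.75    -0.35]
  [  -0.45     0.70]
det(I−A) = (0.75)(0.70) − (-0.35)(-0.45) = 0.3675
adj(I−A) = [[0.70, 0.35], [0.45, 0.75]]
(I − A)⁻¹ = adj(I−A) / det(I−A) ≈
  [   1.9048     0.9524]
  [   1.2245     2.0408]
Δx = (I − A)⁻¹ Δd with Δd having +20 in the Fishing component and 0 elsewhere.
So Δx_1 = L_12 · (+20), where L_12 = adj(I−A)_12 / det(I−A) = 0.35 / 0.3675.
Δx_1 = 0.35 × (+20) / 0.3675 = 7.00 / 0.3675 ≈ 19.05.

Δx_1 = 19.05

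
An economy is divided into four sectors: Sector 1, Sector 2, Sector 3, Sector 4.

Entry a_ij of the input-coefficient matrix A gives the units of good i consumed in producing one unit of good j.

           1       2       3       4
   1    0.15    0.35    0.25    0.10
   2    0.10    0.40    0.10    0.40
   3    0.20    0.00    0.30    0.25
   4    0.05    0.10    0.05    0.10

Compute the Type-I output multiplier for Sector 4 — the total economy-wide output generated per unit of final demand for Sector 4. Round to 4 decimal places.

m_4 = 4.0090

I − A =
  [   0.85    -0.35    -0.25    -0.10]
  [  -0.10     0.60    -0.10    -0.40]
  [  -0.20     0.00     0.70    -0.25]
  [  -0.05    -0.10    -0.05     0.90]
Compute the cofactors C_ij = (−1)^(i+j)·(3×3 minor ij) of I−A; the adjugate is their transpose:
adj(I−A) = Cᵀ =
  [ 0.340000   0.229375   0.167500   0.186250]
  [ 0.099000   0.472250   0.121000   0.254500]
  [ 0.110000   0.090625   0.382500   0.158750]
  [ 0.036000   0.070250   0.044000   0.295500]
det(I−A) = Σ_j (I−A)_1j·C_1j = (0.85)(0.340000) + (-0.35)(0.099000) + (-0.25)(0.110000) + (-0.10)(0.036000) = 0.22325
(I − A)⁻¹ = adj(I−A) / det(I−A) ≈
  [   1.52296     1.02744     0.75028     0.83427]
  [   0.44345     2.11534     0.54199     1.13998]
  [   0.49272     0.40594     1.71333     0.71109]
  [   0.16125     0.31467     0.19709     1.32363]
The output multiplier for sector j is the column-j sum of the Leontief inverse (I − A)⁻¹ = adj(I−A) / det(I−A).
Column 4 of adj(I−A): (0.186250, 0.254500, 0.158750, 0.295500); det(I−A) = 0.22325.
m_4 = (0.186250 + 0.254500 + 0.158750 + 0.295500) / 0.22325 = 0.895 / 0.22325 ≈ 4.0090.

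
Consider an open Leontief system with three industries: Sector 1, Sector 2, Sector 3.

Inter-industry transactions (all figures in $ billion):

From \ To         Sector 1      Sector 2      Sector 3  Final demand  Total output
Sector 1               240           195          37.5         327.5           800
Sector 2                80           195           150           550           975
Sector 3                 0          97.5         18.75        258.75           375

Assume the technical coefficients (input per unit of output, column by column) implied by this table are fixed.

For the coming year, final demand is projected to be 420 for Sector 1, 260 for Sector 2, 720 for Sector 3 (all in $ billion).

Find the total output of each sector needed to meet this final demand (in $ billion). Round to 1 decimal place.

Technical coefficients a_ij = z_ij / X_j:
  a_11 = 240/800 = 0.30, a_21 = 80/800 = 0.10, a_31 = 0/800 = 0.00
  a_12 = 195/975 = 0.20, a_22 = 195/975 = 0.20, a_32 = 97.5/975 = 0.10
  a_13 = 37.5/375 = 0.10, a_23 = 150/375 = 0.40, a_33 = 18.75/375 = 0.05
I − A =
  [   0.70    -0.20    -0.10]
  [  -0.10     0.80    -0.40]
  [   0.00    -0.10     0.95]
Cofactors of I−A, C_ij = (−1)^(i+j)·(minor ij) (rows/columns in the sector order above):
  C_11 = (0.80)(0.95) − (-0.40)(-0.10) = 0.7200
  C_12 = −[(-0.10)(0.95) − (-0.40)(0.00)] = 0.0950
  C_13 = (-0.10)(-0.10) − (0.80)(0.00) = 0.0100
  C_21 = −[(-0.20)(0.95) − (-0.10)(-0.10)] = 0.2000
  C_22 = (0.70)(0.95) − (-0.10)(0.00) = 0.6650
  C_23 = −[(0.70)(-0.10) − (-0.20)(0.00)] = 0.0700
  C_31 = (-0.20)(-0.40) − (-0.10)(0.80) = 0.1600
  C_32 = −[(0.70)(-0.40) − (-0.10)(-0.10)] = 0.2900
  C_33 = (0.70)(0.80) − (-0.20)(-0.10) = 0.5400
det(I−A) = Σ_j (I−A)_1j·C_1j = (0.70)(0.7200) + (-0.20)(0.0950) + (-0.10)(0.0100) = 0.4840
adj(I−A) = Cᵀ =
  [ 0.7200   0.2000   0.1600]
  [ 0.0950   0.6650   0.2900]
  [ 0.0100   0.0700   0.5400]
(I − A)⁻¹ = adj(I−A) / det(I−A) ≈
  [   1.4876     0.4132     0.3306]
  [   0.1963     1.3740     0.5992]
  [   0.0207     0.1446     1.1157]
x = (I − A)⁻¹ d = adj(I−A)·d / det(I−A), with det(I−A) = 0.4840:
  x_1 = (0.7200·420 + 0.2000·260 + 0.1600·720) / 0.4840 = 469.60 / 0.4840 ≈ 970.2
  x_2 = (0.0950·420 + 0.6650·260 + 0.2900·720) / 0.4840 = 421.60 / 0.4840 ≈ 871.1
  x_3 = (0.0100·420 + 0.0700·260 + 0.5400·720) / 0.4840 = 411.20 / 0.4840 ≈ 849.6

x_1 = 970.2, x_2 = 871.1, x_3 = 849.6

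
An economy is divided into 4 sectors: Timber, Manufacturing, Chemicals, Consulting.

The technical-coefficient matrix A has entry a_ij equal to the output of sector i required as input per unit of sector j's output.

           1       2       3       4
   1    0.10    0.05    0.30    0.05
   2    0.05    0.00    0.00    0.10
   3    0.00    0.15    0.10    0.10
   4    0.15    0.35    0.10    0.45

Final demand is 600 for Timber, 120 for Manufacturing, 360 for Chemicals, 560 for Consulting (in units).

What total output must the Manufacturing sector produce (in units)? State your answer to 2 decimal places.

x_2 = 330.58

I − A =
  [   0.90    -0.05    -0.30    -0.05]
  [  -0.05     1.00     0.00    -0.10]
  [   0.00    -0.15     0.90    -0.10]
  [  -0.15    -0.35    -0.10     0.55]
Compute the cofactors C_ij = (−1)^(i+j)·(3×3 minor ij) of I−A; the adjugate is their transpose:
adj(I−A) = Cᵀ =
  [ 0.452000   0.076000   0.160000   0.084000]
  [ 0.037750   0.425250   0.022000   0.084750]
  [ 0.023125   0.105375   0.453000   0.103625]
  [ 0.151500   0.310500   0.140000   0.805500]
det(I−A) = Σ_j (I−A)_1j·C_1j = (0.90)(0.452000) + (-0.05)(0.037750) + (-0.30)(0.023125) + (-0.05)(0.151500) = 0.3904
(I − A)⁻¹ = adj(I−A) / det(I−A) ≈
  [   1.1578     0.1947     0.4098     0.2152]
  [   0.0967     1.0893     0.0564     0.2171]
  [   0.0592     0.2699     1.1603     0.2654]
  [   0.3881     0.7953     0.3586     2.0633]
x = (I − A)⁻¹ d = adj(I−A)·d / det(I−A), with det(I−A) = 0.3904:
  x_1 = (0.452000·600 + 0.076000·120 + 0.160000·360 + 0.084000·560) / 0.3904 = 384.96 / 0.3904 ≈ 986.07
  x_2 = (0.037750·600 + 0.425250·120 + 0.022000·360 + 0.084750·560) / 0.3904 = 129.06 / 0.3904 ≈ 330.58
  x_3 = (0.023125·600 + 0.105375·120 + 0.453000·360 + 0.103625·560) / 0.3904 = 247.63 / 0.3904 ≈ 634.30
  x_4 = (0.151500·600 + 0.310500·120 + 0.140000·360 + 0.805500·560) / 0.3904 = 629.64 / 0.3904 ≈ 1612.81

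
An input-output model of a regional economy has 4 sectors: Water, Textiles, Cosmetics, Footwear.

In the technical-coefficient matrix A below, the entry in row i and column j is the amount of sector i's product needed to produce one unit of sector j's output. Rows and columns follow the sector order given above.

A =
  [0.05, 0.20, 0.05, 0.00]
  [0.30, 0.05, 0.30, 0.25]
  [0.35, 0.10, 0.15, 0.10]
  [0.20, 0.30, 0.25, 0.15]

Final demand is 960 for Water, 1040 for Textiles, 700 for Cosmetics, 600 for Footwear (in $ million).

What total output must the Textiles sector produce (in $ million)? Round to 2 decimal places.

I − A =
  [   0.95    -0.20    -0.05     0.00]
  [  -0.30     0.95    -0.30    -0.25]
  [  -0.35    -0.10     0.85    -0.10]
  [  -0.20    -0.30    -0.25     0.85]
Compute the cofactors C_ij = (−1)^(i+j)·(3×3 minor ij) of I−A; the adjugate is their transpose:
adj(I−A) = Cᵀ =
  [ 0.558125   0.145250   0.100125   0.054500]
  [ 0.368875   0.646750   0.316875   0.227500]
  [ 0.314875   0.172750   0.634875   0.125500]
  [ 0.354125   0.313250   0.322125   0.648500]
det(I−A) = Σ_j (I−A)_1j·C_1j = (0.95)(0.558125) + (-0.20)(0.368875) + (-0.05)(0.314875) + (0.00)(0.354125) = 0.4407
(I − A)⁻¹ = adj(I−A) / det(I−A) ≈
  [   1.2665     0.3296     0.2272     0.1237]
  [   0.8370     1.4676     0.7190     0.5162]
  [   0.7145     0.3920     1.4406     0.2848]
  [   0.8036     0.7108     0.7309     1.4715]
x = (I − A)⁻¹ d = adj(I−A)·d / det(I−A), with det(I−A) = 0.4407:
  x_W = (0.558125·960 + 0.145250·1040 + 0.100125·700 + 0.054500·600) / 0.4407 = 789.6475 / 0.4407 ≈ 1791.80
  x_T = (0.368875·960 + 0.646750·1040 + 0.316875·700 + 0.227500·600) / 0.4407 = 1385.0525 / 0.4407 ≈ 3142.85
  x_C = (0.314875·960 + 0.172750·1040 + 0.634875·700 + 0.125500·600) / 0.4407 = 1001.6525 / 0.4407 ≈ 2272.87
  x_F = (0.354125·960 + 0.313250·1040 + 0.322125·700 + 0.648500·600) / 0.4407 = 1280.3275 / 0.4407 ≈ 2905.21

x_T = 3142.85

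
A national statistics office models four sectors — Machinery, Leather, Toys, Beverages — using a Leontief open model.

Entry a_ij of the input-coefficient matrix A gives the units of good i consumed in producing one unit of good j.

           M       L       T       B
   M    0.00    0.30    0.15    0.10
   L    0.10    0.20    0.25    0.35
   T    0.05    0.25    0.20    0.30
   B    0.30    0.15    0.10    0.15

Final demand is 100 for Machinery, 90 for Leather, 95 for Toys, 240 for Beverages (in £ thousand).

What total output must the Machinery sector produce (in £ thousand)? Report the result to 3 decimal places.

x_M = 427.107

I − A =
  [   1.00    -0.30    -0.15    -0.10]
  [  -0.10     0.80    -0.25    -0.35]
  [  -0.05    -0.25     0.80    -0.30]
  [  -0.30    -0.15    -0.10     0.85]
Compute the cofactors C_ij = (−1)^(i+j)·(3×3 minor ij) of I−A; the adjugate is their transpose:
adj(I−A) = Cᵀ =
  [ 0.404875   0.248125   0.180125   0.213375]
  [ 0.183875   0.605625   0.269500   0.366125]
  [ 0.155375   0.290500   0.545000   0.330250]
  [ 0.193625   0.228625   0.175250   0.540000]
det(I−A) = Σ_j (I−A)_1j·C_1j = (1.00)(0.404875) + (-0.30)(0.183875) + (-0.15)(0.155375) + (-0.10)(0.193625) = 0.30704375
(I − A)⁻¹ = adj(I−A) / det(I−A) ≈
  [   1.3186     0.8081     0.5866     0.6949]
  [   0.5989     1.9724     0.8777     1.1924]
  [   0.5060     0.9461     1.7750     1.0756]
  [   0.6306     0.7446     0.5708     1.7587]
x = (I − A)⁻¹ d = adj(I−A)·d / det(I−A), with det(I−A) = 0.30704375:
  x_M = (0.404875·100 + 0.248125·90 + 0.180125·95 + 0.213375·240) / 0.30704375 = 131.140625 / 0.30704375 ≈ 427.107
  x_L = (0.183875·100 + 0.605625·90 + 0.269500·95 + 0.366125·240) / 0.30704375 = 186.36625 / 0.30704375 ≈ 606.970
  x_T = (0.155375·100 + 0.290500·90 + 0.545000·95 + 0.330250·240) / 0.30704375 = 172.7175 / 0.30704375 ≈ 562.518
  x_B = (0.193625·100 + 0.228625·90 + 0.175250·95 + 0.540000·240) / 0.30704375 = 186.1875 / 0.30704375 ≈ 606.388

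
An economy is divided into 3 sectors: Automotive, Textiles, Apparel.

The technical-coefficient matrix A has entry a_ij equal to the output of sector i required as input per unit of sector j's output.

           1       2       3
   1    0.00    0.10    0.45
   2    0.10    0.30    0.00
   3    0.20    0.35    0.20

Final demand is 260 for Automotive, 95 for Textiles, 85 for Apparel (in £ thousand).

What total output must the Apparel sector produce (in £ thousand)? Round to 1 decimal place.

I − A =
  [   1.00    -0.10    -0.45]
  [  -0.10     0.70     0.00]
  [  -0.20    -0.35     0.80]
Cofactors of I−A, C_ij = (−1)^(i+j)·(minor ij) (rows/columns in the sector order above):
  C_11 = (0.70)(0.80) − (0.00)(-0.35) = 0.5600
  C_12 = −[(-0.10)(0.80) − (0.00)(-0.20)] = 0.0800
  C_13 = (-0.10)(-0.35) − (0.70)(-0.20) = 0.1750
  C_21 = −[(-0.10)(0.80) − (-0.45)(-0.35)] = 0.2375
  C_22 = (1.00)(0.80) − (-0.45)(-0.20) = 0.7100
  C_23 = −[(1.00)(-0.35) − (-0.10)(-0.20)] = 0.3700
  C_31 = (-0.10)(0.00) − (-0.45)(0.70) = 0.3150
  C_32 = −[(1.00)(0.00) − (-0.45)(-0.10)] = 0.0450
  C_33 = (1.00)(0.70) − (-0.10)(-0.10) = 0.6900
det(I−A) = Σ_j (I−A)_1j·C_1j = (1.00)(0.5600) + (-0.10)(0.0800) + (-0.45)(0.1750) = 0.47325
adj(I−A) = Cᵀ =
  [ 0.5600   0.2375   0.3150]
  [ 0.0800   0.7100   0.0450]
  [ 0.1750   0.3700   0.6900]
(I − A)⁻¹ = adj(I−A) / det(I−A) ≈
  [   1.1833     0.5018     0.6656]
  [   0.1690     1.5003     0.0951]
  [   0.3698     0.7818     1.4580]
x = (I − A)⁻¹ d = adj(I−A)·d / det(I−A), with det(I−A) = 0.47325:
  x_1 = (0.5600·260 + 0.2375·95 + 0.3150·85) / 0.47325 = 194.9375 / 0.47325 ≈ 411.9
  x_2 = (0.0800·260 + 0.7100·95 + 0.0450·85) / 0.47325 = 92.075 / 0.47325 ≈ 194.6
  x_3 = (0.1750·260 + 0.3700·95 + 0.6900·85) / 0.47325 = 139.30 / 0.47325 ≈ 294.3

x_3 = 294.3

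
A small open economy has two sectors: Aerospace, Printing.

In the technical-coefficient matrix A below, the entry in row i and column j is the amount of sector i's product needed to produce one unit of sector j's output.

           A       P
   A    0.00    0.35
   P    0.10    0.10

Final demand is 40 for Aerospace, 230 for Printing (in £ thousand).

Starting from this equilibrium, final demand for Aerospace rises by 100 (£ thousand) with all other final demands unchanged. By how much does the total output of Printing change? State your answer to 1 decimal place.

I − A =
  [   1.00    -0.35]
  [  -0.10     0.90]
det(I−A) = (1.00)(0.90) − (-0.35)(-0.10) = 0.8650
adj(I−A) = [[0.90, 0.35], [0.10, 1.00]]
(I − A)⁻¹ = adj(I−A) / det(I−A) ≈
  [   1.0405     0.4046]
  [   0.1156     1.1561]
Δx = (I − A)⁻¹ Δd with Δd having +100 in the Aerospace component and 0 elsewhere.
So Δx_P = L_PA · (+100), where L_PA = adj(I−A)_PA / det(I−A) = 0.10 / 0.8650.
Δx_P = 0.10 × (+100) / 0.8650 = 10.00 / 0.8650 ≈ 11.6.

Δx_P = 11.6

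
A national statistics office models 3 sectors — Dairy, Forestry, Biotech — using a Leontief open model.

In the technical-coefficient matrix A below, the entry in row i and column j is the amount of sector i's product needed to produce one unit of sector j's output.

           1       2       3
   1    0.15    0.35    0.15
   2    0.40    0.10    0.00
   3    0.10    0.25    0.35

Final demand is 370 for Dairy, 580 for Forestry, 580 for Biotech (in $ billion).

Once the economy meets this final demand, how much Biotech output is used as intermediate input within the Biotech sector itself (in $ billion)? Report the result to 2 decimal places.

I − A =
  [   0.85    -0.35    -0.15]
  [  -0.40     0.90     0.00]
  [  -0.10    -0.25     0.65]
Cofactors of I−A, C_ij = (−1)^(i+j)·(minor ij) (rows/columns in the sector order above):
  C_11 = (0.90)(0.65) − (0.00)(-0.25) = 0.5850
  C_12 = −[(-0.40)(0.65) − (0.00)(-0.10)] = 0.2600
  C_13 = (-0.40)(-0.25) − (0.90)(-0.10) = 0.1900
  C_21 = −[(-0.35)(0.65) − (-0.15)(-0.25)] = 0.2650
  C_22 = (0.85)(0.65) − (-0.15)(-0.10) = 0.5375
  C_23 = −[(0.85)(-0.25) − (-0.35)(-0.10)] = 0.2475
  C_31 = (-0.35)(0.00) − (-0.15)(0.90) = 0.1350
  C_32 = −[(0.85)(0.00) − (-0.15)(-0.40)] = 0.0600
  C_33 = (0.85)(0.90) − (-0.35)(-0.40) = 0.6250
det(I−A) = Σ_j (I−A)_1j·C_1j = (0.85)(0.5850) + (-0.35)(0.2600) + (-0.15)(0.1900) = 0.37775
adj(I−A) = Cᵀ =
  [ 0.5850   0.2650   0.1350]
  [ 0.2600   0.5375   0.0600]
  [ 0.1900   0.2475   0.6250]
(I − A)⁻¹ = adj(I−A) / det(I−A) ≈
  [   1.5486     0.7015     0.3574]
  [   0.6883     1.4229     0.1588]
  [   0.5030     0.6552     1.6545]
First solve x = (I − A)⁻¹ d = adj(I−A)·d / det(I−A); in particular x_3 = (0.1900·370 + 0.2475·580 + 0.6250·580) / 0.37775 = 576.35 / 0.37775 ≈ 1525.7445.
Intermediate flow from 3 to 3: z_33 = a_33 · x_3 = 0.35 × 576.35 / 0.37775 = 201.7225 / 0.37775 ≈ 534.01.

z_33 = 534.01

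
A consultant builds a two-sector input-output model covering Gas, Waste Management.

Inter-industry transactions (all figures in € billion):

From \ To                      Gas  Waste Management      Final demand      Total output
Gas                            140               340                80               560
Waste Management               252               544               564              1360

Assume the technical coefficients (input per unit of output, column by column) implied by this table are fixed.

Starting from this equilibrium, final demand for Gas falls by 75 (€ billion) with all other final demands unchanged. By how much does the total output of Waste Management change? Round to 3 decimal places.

Δx_2 = -100.000

Technical coefficients a_ij = z_ij / X_j:
  a_11 = 140/560 = 0.25, a_21 = 252/560 = 0.45
  a_12 = 340/1360 = 0.25, a_22 = 544/1360 = 0.40
I − A =
  [   0.75    -0.25]
  [  -0.45     0.60]
det(I−A) = (0.75)(0.60) − (-0.25)(-0.45) = 0.3375
adj(I−A) = [[0.60, 0.25], [0.45, 0.75]]
(I − A)⁻¹ = adj(I−A) / det(I−A) ≈
  [   1.7778     0.7407]
  [   1.3333     2.2222]
Δx = (I − A)⁻¹ Δd with Δd having -75 in the Gas component and 0 elsewhere.
So Δx_2 = L_21 · (-75), where L_21 = adj(I−A)_21 / det(I−A) = 0.45 / 0.3375.
Δx_2 = 0.45 × (-75) / 0.3375 = -33.75 / 0.3375 = -100.000.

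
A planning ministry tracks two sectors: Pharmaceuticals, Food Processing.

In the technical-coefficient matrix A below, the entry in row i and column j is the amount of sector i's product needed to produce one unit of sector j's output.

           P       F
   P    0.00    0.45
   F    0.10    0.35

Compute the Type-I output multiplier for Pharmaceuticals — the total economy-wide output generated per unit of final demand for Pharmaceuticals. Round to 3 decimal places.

I − A =
  [   1.00    -0.45]
  [  -0.10     0.65]
det(I−A) = (1.00)(0.65) − (-0.45)(-0.10) = 0.6050
adj(I−A) = [[0.65, 0.45], [0.10, 1.00]]
(I − A)⁻¹ = adj(I−A) / det(I−A) ≈
  [   1.0744     0.7438]
  [   0.1653     1.6529]
The output multiplier for sector j is the column-j sum of the Leontief inverse (I − A)⁻¹ = adj(I−A) / det(I−A).
Column P of adj(I−A): (0.65, 0.10); det(I−A) = 0.6050.
m_P = (0.65 + 0.10) / 0.6050 = 0.75 / 0.6050 ≈ 1.240.

m_P = 1.240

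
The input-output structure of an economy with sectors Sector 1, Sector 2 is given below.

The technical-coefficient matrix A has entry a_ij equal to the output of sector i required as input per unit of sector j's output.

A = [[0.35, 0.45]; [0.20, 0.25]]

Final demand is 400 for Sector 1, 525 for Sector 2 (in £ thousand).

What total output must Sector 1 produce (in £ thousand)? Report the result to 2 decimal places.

I − A =
  [   0.65    -0.45]
  [  -0.20     0.75]
det(I−A) = (0.65)(0.75) − (-0.45)(-0.20) = 0.3975
adj(I−A) = [[0.75, 0.45], [0.20, 0.65]]
(I − A)⁻¹ = adj(I−A) / det(I−A) ≈
  [   1.8868     1.1321]
  [   0.5031     1.6352]
x = (I − A)⁻¹ d = adj(I−A)·d / det(I−A), with det(I−A) = 0.3975:
  x_1 = (0.75·400 + 0.45·525) / 0.3975 = 536.25 / 0.3975 ≈ 1349.06
  x_2 = (0.20·400 + 0.65·525) / 0.3975 = 421.25 / 0.3975 ≈ 1059.75

x_1 = 1349.06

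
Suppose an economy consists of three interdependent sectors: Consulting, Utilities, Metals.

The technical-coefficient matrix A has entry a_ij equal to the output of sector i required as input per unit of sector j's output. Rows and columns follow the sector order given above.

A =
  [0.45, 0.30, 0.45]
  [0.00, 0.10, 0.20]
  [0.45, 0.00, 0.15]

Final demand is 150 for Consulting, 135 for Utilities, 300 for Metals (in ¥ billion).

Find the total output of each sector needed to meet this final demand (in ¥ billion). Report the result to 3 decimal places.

x_1 = 1364.894, x_2 = 389.007, x_3 = 1075.532

I − A =
  [   0.55    -0.30    -0.45]
  [   0.00     0.90    -0.20]
  [  -0.45     0.00     0.85]
Cofactors of I−A, C_ij = (−1)^(i+j)·(minor ij) (rows/columns in the sector order above):
  C_11 = (0.90)(0.85) − (-0.20)(0.00) = 0.7650
  C_12 = −[(0.00)(0.85) − (-0.20)(-0.45)] = 0.0900
  C_13 = (0.00)(0.00) − (0.90)(-0.45) = 0.4050
  C_21 = −[(-0.30)(0.85) − (-0.45)(0.00)] = 0.2550
  C_22 = (0.55)(0.85) − (-0.45)(-0.45) = 0.2650
  C_23 = −[(0.55)(0.00) − (-0.30)(-0.45)] = 0.1350
  C_31 = (-0.30)(-0.20) − (-0.45)(0.90) = 0.4650
  C_32 = −[(0.55)(-0.20) − (-0.45)(0.00)] = 0.1100
  C_33 = (0.55)(0.90) − (-0.30)(0.00) = 0.4950
det(I−A) = Σ_j (I−A)_1j·C_1j = (0.55)(0.7650) + (-0.30)(0.0900) + (-0.45)(0.4050) = 0.2115
adj(I−A) = Cᵀ =
  [ 0.7650   0.2550   0.4650]
  [ 0.0900   0.2650   0.1100]
  [ 0.4050   0.1350   0.4950]
(I − A)⁻¹ = adj(I−A) / det(I−A) ≈
  [   3.6170     1.2057     2.1986]
  [   0.4255     1.2530     0.5201]
  [   1.9149     0.6383     2.3404]
x = (I − A)⁻¹ d = adj(I−A)·d / det(I−A), with det(I−A) = 0.2115:
  x_1 = (0.7650·150 + 0.2550·135 + 0.4650·300) / 0.2115 = 288.675 / 0.2115 ≈ 1364.894
  x_2 = (0.0900·150 + 0.2650·135 + 0.1100·300) / 0.2115 = 82.275 / 0.2115 ≈ 389.007
  x_3 = (0.4050·150 + 0.1350·135 + 0.4950·300) / 0.2115 = 227.475 / 0.2115 ≈ 1075.532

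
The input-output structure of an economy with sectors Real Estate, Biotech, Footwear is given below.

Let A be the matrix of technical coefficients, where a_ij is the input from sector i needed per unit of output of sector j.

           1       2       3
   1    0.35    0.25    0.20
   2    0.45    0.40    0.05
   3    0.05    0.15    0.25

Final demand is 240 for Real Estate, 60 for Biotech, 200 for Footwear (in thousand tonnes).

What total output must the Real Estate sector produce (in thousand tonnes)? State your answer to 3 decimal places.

x_1 = 795.904

I − A =
  [   0.65    -0.25    -0.20]
  [  -0.45     0.60    -0.05]
  [  -0.05    -0.15     0.75]
Cofactors of I−A, C_ij = (−1)^(i+j)·(minor ij) (rows/columns in the sector order above):
  C_11 = (0.60)(0.75) − (-0.05)(-0.15) = 0.4425
  C_12 = −[(-0.45)(0.75) − (-0.05)(-0.05)] = 0.3400
  C_13 = (-0.45)(-0.15) − (0.60)(-0.05) = 0.0975
  C_21 = −[(-0.25)(0.75) − (-0.20)(-0.15)] = 0.2175
  C_22 = (0.65)(0.75) − (-0.20)(-0.05) = 0.4775
  C_23 = −[(0.65)(-0.15) − (-0.25)(-0.05)] = 0.1100
  C_31 = (-0.25)(-0.05) − (-0.20)(0.60) = 0.1325
  C_32 = −[(0.65)(-0.05) − (-0.20)(-0.45)] = 0.1225
  C_33 = (0.65)(0.60) − (-0.25)(-0.45) = 0.2775
det(I−A) = Σ_j (I−A)_1j·C_1j = (0.65)(0.4425) + (-0.25)(0.3400) + (-0.20)(0.0975) = 0.183125
adj(I−A) = Cᵀ =
  [ 0.4425   0.2175   0.1325]
  [ 0.3400   0.4775   0.1225]
  [ 0.0975   0.1100   0.2775]
(I − A)⁻¹ = adj(I−A) / det(I−A) ≈
  [   2.4164     1.1877     0.7235]
  [   1.8567     2.6075     0.6689]
  [   0.5324     0.6007     1.5154]
x = (I − A)⁻¹ d = adj(I−A)·d / det(I−A), with det(I−A) = 0.183125:
  x_1 = (0.4425·240 + 0.2175·60 + 0.1325·200) / 0.183125 = 145.75 / 0.183125 ≈ 795.904
  x_2 = (0.3400·240 + 0.4775·60 + 0.1225·200) / 0.183125 = 134.75 / 0.183125 ≈ 735.836
  x_3 = (0.0975·240 + 0.1100·60 + 0.2775·200) / 0.183125 = 85.50 / 0.183125 ≈ 466.894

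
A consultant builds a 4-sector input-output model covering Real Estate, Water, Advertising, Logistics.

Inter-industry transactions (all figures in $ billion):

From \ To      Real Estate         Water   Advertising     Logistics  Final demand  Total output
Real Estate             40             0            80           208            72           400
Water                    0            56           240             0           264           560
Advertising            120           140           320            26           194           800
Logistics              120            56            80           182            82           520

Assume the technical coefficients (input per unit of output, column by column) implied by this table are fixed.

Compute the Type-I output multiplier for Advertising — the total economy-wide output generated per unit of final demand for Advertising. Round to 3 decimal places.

Technical coefficients a_ij = z_ij / X_j:
  a_RR = 40/400 = 0.10, a_WR = 0/400 = 0.00, a_AR = 120/400 = 0.30, a_LR = 120/400 = 0.30
  a_RW = 0/560 = 0.00, a_WW = 56/560 = 0.10, a_AW = 140/560 = 0.25, a_LW = 56/560 = 0.10
  a_RA = 80/800 = 0.10, a_WA = 240/800 = 0.30, a_AA = 320/800 = 0.40, a_LA = 80/800 = 0.10
  a_RL = 208/520 = 0.40, a_WL = 0/520 = 0.00, a_AL = 26/520 = 0.05, a_LL = 182/520 = 0.35
I − A =
  [   0.90     0.00    -0.10    -0.40]
  [   0.00     0.90    -0.30     0.00]
  [  -0.30    -0.25     0.60    -0.05]
  [  -0.30    -0.10    -0.10     0.65]
Compute the cofactors C_ij = (−1)^(i+j)·(3×3 minor ij) of I−A; the adjugate is their transpose:
adj(I−A) = Cᵀ =
  [ 0.29625   0.05075   0.10650   0.19050]
  [ 0.06300   0.24150   0.13950   0.04950]
  [ 0.18900   0.13275   0.41850   0.14850]
  [ 0.17550   0.08100   0.13500   0.39150]
det(I−A) = Σ_j (I−A)_1j·C_1j = (0.90)(0.29625) + (0.00)(0.06300) + (-0.10)(0.18900) + (-0.40)(0.17550) = 0.177525
(I − A)⁻¹ = adj(I−A) / det(I−A) ≈
  [   1.6688     0.2859     0.5999     1.0731]
  [   0.3549     1.3604     0.7858     0.2788]
  [   1.0646     0.7478     2.3574     0.8365]
  [   0.9886     0.4563     0.7605     2.2053]
The output multiplier for sector j is the column-j sum of the Leontief inverse (I − A)⁻¹ = adj(I−A) / det(I−A).
Column A of adj(I−A): (0.10650, 0.13950, 0.41850, 0.13500); det(I−A) = 0.177525.
m_A = (0.10650 + 0.13950 + 0.41850 + 0.13500) / 0.177525 = 0.7995 / 0.177525 ≈ 4.504.

m_A = 4.504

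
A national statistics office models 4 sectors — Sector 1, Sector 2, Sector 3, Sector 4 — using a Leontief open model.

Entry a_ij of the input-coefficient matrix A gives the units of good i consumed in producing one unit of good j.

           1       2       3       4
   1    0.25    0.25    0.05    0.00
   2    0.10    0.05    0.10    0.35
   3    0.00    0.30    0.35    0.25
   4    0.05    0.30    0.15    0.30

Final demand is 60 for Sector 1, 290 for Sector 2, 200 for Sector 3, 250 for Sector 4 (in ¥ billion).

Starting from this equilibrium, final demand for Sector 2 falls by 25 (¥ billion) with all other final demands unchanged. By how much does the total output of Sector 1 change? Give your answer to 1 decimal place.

Δx_1 = -15.0

I − A =
  [   0.75    -0.25    -0.05     0.00]
  [  -0.10     0.95    -0.10    -0.35]
  [   0.00    -0.30     0.65    -0.25]
  [  -0.05    -0.30    -0.15     0.70]
Compute the cofactors C_ij = (−1)^(i+j)·(3×3 minor ij) of I−A; the adjugate is their transpose:
adj(I−A) = Cᵀ =
  [ 0.284125   0.118625   0.058625   0.080250]
  [ 0.054375   0.312500   0.096250   0.190625]
  [ 0.045625   0.216875   0.398125   0.250625]
  [ 0.053375   0.188875   0.130750   0.422875]
det(I−A) = Σ_j (I−A)_1j·C_1j = (0.75)(0.284125) + (-0.25)(0.054375) + (-0.05)(0.045625) + (0.00)(0.053375) = 0.19721875
(I − A)⁻¹ = adj(I−A) / det(I−A) ≈
  [   1.4407     0.6015     0.2973     0.4069]
  [   0.2757     1.5845     0.4880     0.9666]
  [   0.2313     1.0997     2.0187     1.2708]
  [   0.2706     0.9577     0.6630     2.1442]
Δx = (I − A)⁻¹ Δd with Δd having -25 in the Sector 2 component and 0 elsewhere.
So Δx_1 = L_12 · (-25), where L_12 = adj(I−A)_12 / det(I−A) = 0.118625 / 0.19721875.
Δx_1 = 0.118625 × (-25) / 0.19721875 = -2.965625 / 0.19721875 ≈ -15.0.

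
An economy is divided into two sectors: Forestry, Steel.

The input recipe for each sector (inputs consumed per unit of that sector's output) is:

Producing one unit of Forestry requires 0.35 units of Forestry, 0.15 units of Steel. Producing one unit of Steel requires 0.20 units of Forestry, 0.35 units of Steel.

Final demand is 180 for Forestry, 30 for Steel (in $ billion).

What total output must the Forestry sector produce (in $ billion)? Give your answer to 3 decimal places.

I − A =
  [   0.65    -0.20]
  [  -0.15     0.65]
det(I−A) = (0.65)(0.65) − (-0.20)(-0.15) = 0.3925
adj(I−A) = [[0.65, 0.20], [0.15, 0.65]]
(I − A)⁻¹ = adj(I−A) / det(I−A) ≈
  [   1.6561     0.5096]
  [   0.3822     1.6561]
x = (I − A)⁻¹ d = adj(I−A)·d / det(I−A), with det(I−A) = 0.3925:
  x_1 = (0.65·180 + 0.20·30) / 0.3925 = 123.00 / 0.3925 ≈ 313.376
  x_2 = (0.15·180 + 0.65·30) / 0.3925 = 46.50 / 0.3925 ≈ 118.471

x_1 = 313.376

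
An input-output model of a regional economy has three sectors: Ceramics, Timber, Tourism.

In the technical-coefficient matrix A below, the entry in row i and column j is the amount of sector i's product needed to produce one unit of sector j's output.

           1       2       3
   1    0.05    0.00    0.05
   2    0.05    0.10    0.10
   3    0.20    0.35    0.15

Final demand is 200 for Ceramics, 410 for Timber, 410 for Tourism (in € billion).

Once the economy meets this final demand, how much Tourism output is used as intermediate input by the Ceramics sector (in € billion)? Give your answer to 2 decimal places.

I − A =
  [   0.95     0.00    -0.05]
  [  -0.05     0.90    -0.10]
  [  -0.20    -0.35     0.85]
Cofactors of I−A, C_ij = (−1)^(i+j)·(minor ij) (rows/columns in the sector order above):
  C_11 = (0.90)(0.85) − (-0.10)(-0.35) = 0.7300
  C_12 = −[(-0.05)(0.85) − (-0.10)(-0.20)] = 0.0625
  C_13 = (-0.05)(-0.35) − (0.90)(-0.20) = 0.1975
  C_21 = −[(0.00)(0.85) − (-0.05)(-0.35)] = 0.0175
  C_22 = (0.95)(0.85) − (-0.05)(-0.20) = 0.7975
  C_23 = −[(0.95)(-0.35) − (0.00)(-0.20)] = 0.3325
  C_31 = (0.00)(-0.10) − (-0.05)(0.90) = 0.0450
  C_32 = −[(0.95)(-0.10) − (-0.05)(-0.05)] = 0.0975
  C_33 = (0.95)(0.90) − (0.00)(-0.05) = 0.8550
det(I−A) = Σ_j (I−A)_1j·C_1j = (0.95)(0.7300) + (0.00)(0.0625) + (-0.05)(0.1975) = 0.683625
adj(I−A) = Cᵀ =
  [ 0.7300   0.0175   0.0450]
  [ 0.0625   0.7975   0.0975]
  [ 0.1975   0.3325   0.8550]
(I − A)⁻¹ = adj(I−A) / det(I−A) ≈
  [   1.0678     0.0256     0.0658]
  [   0.0914     1.1666     0.1426]
  [   0.2889     0.4864     1.2507]
First solve x = (I − A)⁻¹ d = adj(I−A)·d / det(I−A); in particular x_1 = (0.7300·200 + 0.0175·410 + 0.0450·410) / 0.683625 = 171.625 / 0.683625 ≈ 251.0514.
Intermediate flow from 3 to 1: z_31 = a_31 · x_1 = 0.20 × 171.625 / 0.683625 = 34.325 / 0.683625 ≈ 50.21.

z_31 = 50.21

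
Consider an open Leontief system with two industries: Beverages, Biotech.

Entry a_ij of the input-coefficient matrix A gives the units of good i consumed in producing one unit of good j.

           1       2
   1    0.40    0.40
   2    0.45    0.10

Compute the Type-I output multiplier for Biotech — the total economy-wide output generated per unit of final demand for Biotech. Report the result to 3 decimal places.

m_2 = 2.778

I − A =
  [   0.60    -0.40]
  [  -0.45     0.90]
det(I−A) = (0.60)(0.90) − (-0.40)(-0.45) = 0.3600
adj(I−A) = [[0.90, 0.40], [0.45, 0.60]]
(I − A)⁻¹ = adj(I−A) / det(I−A) ≈
  [   2.5000     1.1111]
  [   1.2500     1.6667]
The output multiplier for sector j is the column-j sum of the Leontief inverse (I − A)⁻¹ = adj(I−A) / det(I−A).
Column 2 of adj(I−A): (0.40, 0.60); det(I−A) = 0.3600.
m_2 = (0.40 + 0.60) / 0.3600 = 1.00 / 0.3600 ≈ 2.778.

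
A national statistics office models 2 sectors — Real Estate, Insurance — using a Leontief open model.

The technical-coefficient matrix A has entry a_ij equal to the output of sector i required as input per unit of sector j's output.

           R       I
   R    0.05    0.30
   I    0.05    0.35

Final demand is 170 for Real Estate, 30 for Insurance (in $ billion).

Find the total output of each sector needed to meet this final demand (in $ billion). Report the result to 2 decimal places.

I − A =
  [   0.95    -0.30]
  [  -0.05     0.65]
det(I−A) = (0.95)(0.65) − (-0.30)(-0.05) = 0.6025
adj(I−A) = [[0.65, 0.30], [0.05, 0.95]]
(I − A)⁻¹ = adj(I−A) / det(I−A) ≈
  [   1.0788     0.4979]
  [   0.0830     1.5768]
x = (I − A)⁻¹ d = adj(I−A)·d / det(I−A), with det(I−A) = 0.6025:
  x_R = (0.65·170 + 0.30·30) / 0.6025 = 119.50 / 0.6025 ≈ 198.34
  x_I = (0.05·170 + 0.95·30) / 0.6025 = 37.00 / 0.6025 ≈ 61.41

x_R = 198.34, x_I = 61.41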